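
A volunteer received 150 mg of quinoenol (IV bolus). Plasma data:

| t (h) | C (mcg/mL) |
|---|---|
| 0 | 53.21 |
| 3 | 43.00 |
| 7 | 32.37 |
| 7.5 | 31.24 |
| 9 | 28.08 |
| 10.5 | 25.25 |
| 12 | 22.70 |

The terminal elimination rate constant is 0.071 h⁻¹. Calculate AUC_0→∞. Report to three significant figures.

Trapezoidal AUC_0→12:
  [0→3]: (53.21+43.00)/2 × 3 = 144.315
  [3→7]: (43.00+32.37)/2 × 4 = 150.74
  [7→7.5]: (32.37+31.24)/2 × 0.5 = 15.9025
  [7.5→9]: (31.24+28.08)/2 × 1.5 = 44.49
  [9→10.5]: (28.08+25.25)/2 × 1.5 = 39.9975
  [10.5→12]: (25.25+22.70)/2 × 1.5 = 35.9625
  Sum = 431.4075 mcg/mL·h
Extrapolated tail: C_last / k_e = 22.70 / 0.071 = 319.718
AUC_0→∞ = 431.4075 + 319.718 = 751.1255 mcg/mL·h

AUC = 751 mcg/mL·h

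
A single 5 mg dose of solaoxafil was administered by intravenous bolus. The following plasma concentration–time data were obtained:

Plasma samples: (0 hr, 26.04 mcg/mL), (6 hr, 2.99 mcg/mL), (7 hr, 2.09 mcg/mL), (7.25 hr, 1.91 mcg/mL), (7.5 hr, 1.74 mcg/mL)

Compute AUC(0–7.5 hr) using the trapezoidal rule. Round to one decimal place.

Trapezoidal AUC_0→7.5:
  [0→6]: (26.04+2.99)/2 × 6 = 87.09
  [6→7]: (2.99+2.09)/2 × 1 = 2.54
  [7→7.25]: (2.09+1.91)/2 × 0.25 = 0.5
  [7.25→7.5]: (1.91+1.74)/2 × 0.25 = 0.45625
  Sum = 90.58625 mcg/mL·hr

AUC = 90.6 mcg/mL·hr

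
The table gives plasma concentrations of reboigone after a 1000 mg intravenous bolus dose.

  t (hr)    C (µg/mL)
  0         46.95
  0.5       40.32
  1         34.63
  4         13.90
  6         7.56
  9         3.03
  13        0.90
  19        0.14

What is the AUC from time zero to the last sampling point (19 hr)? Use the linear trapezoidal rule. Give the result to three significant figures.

Trapezoidal AUC_0→19:
  [0→0.5]: (46.95+40.32)/2 × 0.5 = 21.8175
  [0.5→1]: (40.32+34.63)/2 × 0.5 = 18.7375
  [1→4]: (34.63+13.90)/2 × 3 = 72.795
  [4→6]: (13.90+7.56)/2 × 2 = 21.46
  [6→9]: (7.56+3.03)/2 × 3 = 15.885
  [9→13]: (3.03+0.90)/2 × 4 = 7.86
  [13→19]: (0.90+0.14)/2 × 6 = 3.12
  Sum = 161.675 µg/mL·hr

AUC = 162 µg/mL·hr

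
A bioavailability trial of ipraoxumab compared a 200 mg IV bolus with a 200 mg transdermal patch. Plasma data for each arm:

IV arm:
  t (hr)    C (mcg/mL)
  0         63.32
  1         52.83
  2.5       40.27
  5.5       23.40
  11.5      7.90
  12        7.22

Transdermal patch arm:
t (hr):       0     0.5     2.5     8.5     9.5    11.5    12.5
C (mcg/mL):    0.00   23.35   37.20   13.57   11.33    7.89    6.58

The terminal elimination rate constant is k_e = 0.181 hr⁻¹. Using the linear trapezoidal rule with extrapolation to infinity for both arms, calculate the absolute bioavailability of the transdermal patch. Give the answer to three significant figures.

F = 0.814

Trapezoidal AUC_0→12 (IV):
  [0→1]: (63.32+52.83)/2 × 1 = 58.075
  [1→2.5]: (52.83+40.27)/2 × 1.5 = 69.825
  [2.5→5.5]: (40.27+23.40)/2 × 3 = 95.505
  [5.5→11.5]: (23.40+7.90)/2 × 6 = 93.9
  [11.5→12]: (7.90+7.22)/2 × 0.5 = 3.78
  Sum = 321.085 mcg/mL·hr
IV tail: 7.22/0.181 = 39.890; AUC_iv,0→∞ = 321.085 + 39.890 = 360.975 mcg/mL·hr
Trapezoidal AUC_0→12.5 (transdermal patch):
  [0→0.5]: (0.00+23.35)/2 × 0.5 = 5.8375
  [0.5→2.5]: (23.35+37.20)/2 × 2 = 60.55
  [2.5→8.5]: (37.20+13.57)/2 × 6 = 152.31
  [8.5→9.5]: (13.57+11.33)/2 × 1 = 12.45
  [9.5→11.5]: (11.33+7.89)/2 × 2 = 19.22
  [11.5→12.5]: (7.89+6.58)/2 × 1 = 7.235
  Sum = 257.6025 mcg/mL·hr
transdermal patch tail: 6.58/0.181 = 36.354; AUC_ev,0→∞ = 257.6025 + 36.354 = 293.9565 mcg/mL·hr
F = (AUC_ev/D_ev)/(AUC_iv/D_iv) = (293.9565/200)/(360.975/200) = 1.4697825/1.804875 = 0.8143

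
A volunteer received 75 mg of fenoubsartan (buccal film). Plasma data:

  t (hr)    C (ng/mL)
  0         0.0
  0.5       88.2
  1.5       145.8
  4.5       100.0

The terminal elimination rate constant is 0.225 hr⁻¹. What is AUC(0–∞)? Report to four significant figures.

AUC = 952.2 ng/mL·hr

Trapezoidal AUC_0→4.5:
  [0→0.5]: (0.0+88.2)/2 × 0.5 = 22.05
  [0.5→1.5]: (88.2+145.8)/2 × 1 = 117.0
  [1.5→4.5]: (145.8+100.0)/2 × 3 = 368.7
  Sum = 507.75 ng/mL·hr
Extrapolated tail: C_last / k_e = 100.0 / 0.225 = 444.444
AUC_0→∞ = 507.75 + 444.444 = 952.194 ng/mL·hr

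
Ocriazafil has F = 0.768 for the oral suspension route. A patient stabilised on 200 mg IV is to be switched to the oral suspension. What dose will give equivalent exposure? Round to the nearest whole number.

For equal systemic exposure: F × D_ev = D_iv
D_ev = D_iv / F = 200 / 0.768 = 260.417 mg

D_oral = 260 mg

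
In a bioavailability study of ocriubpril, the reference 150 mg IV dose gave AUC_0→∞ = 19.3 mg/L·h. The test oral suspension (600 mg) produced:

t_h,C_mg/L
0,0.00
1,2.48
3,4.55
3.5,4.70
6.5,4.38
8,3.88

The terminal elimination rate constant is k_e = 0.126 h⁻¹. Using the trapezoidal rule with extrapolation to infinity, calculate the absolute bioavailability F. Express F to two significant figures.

F = 0.79

Trapezoidal AUC_0→8 (oral suspension):
  [0→1]: (0.00+2.48)/2 × 1 = 1.24
  [1→3]: (2.48+4.55)/2 × 2 = 7.03
  [3→3.5]: (4.55+4.70)/2 × 0.5 = 2.3125
  [3.5→6.5]: (4.70+4.38)/2 × 3 = 13.62
  [6.5→8]: (4.38+3.88)/2 × 1.5 = 6.195
  Sum = 30.3975 mg/L·h
Tail: C_last/k_e = 3.88/0.126 = 30.794
AUC_0→∞ (oral suspension) = 30.3975 + 30.794 = 61.1915 mg/L·h
F = (AUC_ev/D_ev)/(AUC_iv/D_iv) = (61.1915/600)/(19.3/150) = 0.101986/0.128667 = 0.7926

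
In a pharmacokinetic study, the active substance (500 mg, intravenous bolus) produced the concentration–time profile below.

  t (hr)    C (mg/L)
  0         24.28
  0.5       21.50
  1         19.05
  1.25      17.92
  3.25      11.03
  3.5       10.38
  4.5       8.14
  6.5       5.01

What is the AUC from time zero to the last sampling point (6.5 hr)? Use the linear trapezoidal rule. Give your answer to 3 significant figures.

AUC = 80.2 mg/L·hr

Trapezoidal AUC_0→6.5:
  [0→0.5]: (24.28+21.50)/2 × 0.5 = 11.445
  [0.5→1]: (21.50+19.05)/2 × 0.5 = 10.1375
  [1→1.25]: (19.05+17.92)/2 × 0.25 = 4.62125
  [1.25→3.25]: (17.92+11.03)/2 × 2 = 28.95
  [3.25→3.5]: (11.03+10.38)/2 × 0.25 = 2.67625
  [3.5→4.5]: (10.38+8.14)/2 × 1 = 9.26
  [4.5→6.5]: (8.14+5.01)/2 × 2 = 13.15
  Sum = 80.24 mg/L·hr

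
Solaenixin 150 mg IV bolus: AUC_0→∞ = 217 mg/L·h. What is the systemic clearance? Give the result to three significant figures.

CL = 0.691 L/h

CL = Dose_iv / AUC_0→∞
   = 150 / 217 = 0.691244 L/h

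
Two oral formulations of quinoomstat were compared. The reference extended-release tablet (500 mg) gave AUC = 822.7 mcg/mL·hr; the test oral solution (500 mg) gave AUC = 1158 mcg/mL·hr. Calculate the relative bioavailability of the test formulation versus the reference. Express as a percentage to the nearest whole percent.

F_rel = 141%

F_rel = (AUC_test/D_test) / (AUC_ref/D_ref)
      = (1158/500) / (822.7/500)
      = 2.316 / 1.6454 = 1.4076 = 140.76%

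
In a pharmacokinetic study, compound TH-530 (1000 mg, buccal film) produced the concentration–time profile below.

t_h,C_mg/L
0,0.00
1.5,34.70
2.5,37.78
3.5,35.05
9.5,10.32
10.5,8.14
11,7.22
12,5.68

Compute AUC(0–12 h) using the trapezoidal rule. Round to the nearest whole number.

AUC = 254 mg/L·h

Trapezoidal AUC_0→12:
  [0→1.5]: (0.00+34.70)/2 × 1.5 = 26.025
  [1.5→2.5]: (34.70+37.78)/2 × 1 = 36.24
  [2.5→3.5]: (37.78+35.05)/2 × 1 = 36.415
  [3.5→9.5]: (35.05+10.32)/2 × 6 = 136.11
  [9.5→10.5]: (10.32+8.14)/2 × 1 = 9.23
  [10.5→11]: (8.14+7.22)/2 × 0.5 = 3.84
  [11→12]: (7.22+5.68)/2 × 1 = 6.45
  Sum = 254.31 mg/L·h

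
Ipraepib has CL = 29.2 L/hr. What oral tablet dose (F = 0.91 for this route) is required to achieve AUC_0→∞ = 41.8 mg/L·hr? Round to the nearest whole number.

Dose = CL × AUC_0→∞ / F
     = 29.2 × 41.8 / 0.91 = 1341.27 mg

Dose = 1341 mg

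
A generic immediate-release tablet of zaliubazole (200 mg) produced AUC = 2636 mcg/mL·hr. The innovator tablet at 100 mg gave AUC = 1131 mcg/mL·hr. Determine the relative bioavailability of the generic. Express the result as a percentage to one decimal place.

F_rel = (AUC_test/D_test) / (AUC_ref/D_ref)
      = (2636/200) / (1131/100)
      = 13.18 / 11.31 = 1.1653 = 116.53%

F_rel = 116.5%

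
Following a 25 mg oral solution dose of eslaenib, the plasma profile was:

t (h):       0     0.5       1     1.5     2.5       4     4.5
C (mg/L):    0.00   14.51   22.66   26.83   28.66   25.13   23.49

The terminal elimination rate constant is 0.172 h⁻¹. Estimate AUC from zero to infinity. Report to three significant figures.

Trapezoidal AUC_0→4.5:
  [0→0.5]: (0.00+14.51)/2 × 0.5 = 3.6275
  [0.5→1]: (14.51+22.66)/2 × 0.5 = 9.2925
  [1→1.5]: (22.66+26.83)/2 × 0.5 = 12.3725
  [1.5→2.5]: (26.83+28.66)/2 × 1 = 27.745
  [2.5→4]: (28.66+25.13)/2 × 1.5 = 40.3425
  [4→4.5]: (25.13+23.49)/2 × 0.5 = 12.155
  Sum = 105.535 mg/L·h
Extrapolated tail: C_last / k_e = 23.49 / 0.172 = 136.570
AUC_0→∞ = 105.535 + 136.570 = 242.105 mg/L·h

AUC = 242 mg/L·h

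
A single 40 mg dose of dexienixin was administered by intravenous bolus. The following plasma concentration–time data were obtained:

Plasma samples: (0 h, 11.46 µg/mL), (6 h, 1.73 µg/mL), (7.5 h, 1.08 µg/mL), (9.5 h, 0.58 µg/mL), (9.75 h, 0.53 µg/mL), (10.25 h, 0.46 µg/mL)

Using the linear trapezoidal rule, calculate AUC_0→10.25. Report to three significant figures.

Trapezoidal AUC_0→10.25:
  [0→6]: (11.46+1.73)/2 × 6 = 39.57
  [6→7.5]: (1.73+1.08)/2 × 1.5 = 2.1075
  [7.5→9.5]: (1.08+0.58)/2 × 2 = 1.66
  [9.5→9.75]: (0.58+0.53)/2 × 0.25 = 0.13875
  [9.75→10.25]: (0.53+0.46)/2 × 0.5 = 0.2475
  Sum = 43.72375 µg/mL·h

AUC = 43.7 µg/mL·h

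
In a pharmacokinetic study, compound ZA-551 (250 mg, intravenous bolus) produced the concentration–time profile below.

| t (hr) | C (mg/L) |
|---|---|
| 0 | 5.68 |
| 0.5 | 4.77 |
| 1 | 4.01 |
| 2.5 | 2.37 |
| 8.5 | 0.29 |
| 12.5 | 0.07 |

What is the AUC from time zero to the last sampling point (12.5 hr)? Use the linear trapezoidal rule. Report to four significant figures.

AUC = 18.29 mg/L·hr

Trapezoidal AUC_0→12.5:
  [0→0.5]: (5.68+4.77)/2 × 0.5 = 2.6125
  [0.5→1]: (4.77+4.01)/2 × 0.5 = 2.195
  [1→2.5]: (4.01+2.37)/2 × 1.5 = 4.785
  [2.5→8.5]: (2.37+0.29)/2 × 6 = 7.98
  [8.5→12.5]: (0.29+0.07)/2 × 4 = 0.72
  Sum = 18.2925 mg/L·hr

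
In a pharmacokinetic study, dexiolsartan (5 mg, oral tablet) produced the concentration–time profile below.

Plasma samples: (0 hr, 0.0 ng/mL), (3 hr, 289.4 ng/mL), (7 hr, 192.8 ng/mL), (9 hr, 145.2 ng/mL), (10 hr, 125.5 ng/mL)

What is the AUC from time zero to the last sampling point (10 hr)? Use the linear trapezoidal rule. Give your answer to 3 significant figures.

AUC = 1870 ng/mL·hr

Trapezoidal AUC_0→10:
  [0→3]: (0.0+289.4)/2 × 3 = 434.1
  [3→7]: (289.4+192.8)/2 × 4 = 964.4
  [7→9]: (192.8+145.2)/2 × 2 = 338.0
  [9→10]: (145.2+125.5)/2 × 1 = 135.35
  Sum = 1871.85 ng/mL·hr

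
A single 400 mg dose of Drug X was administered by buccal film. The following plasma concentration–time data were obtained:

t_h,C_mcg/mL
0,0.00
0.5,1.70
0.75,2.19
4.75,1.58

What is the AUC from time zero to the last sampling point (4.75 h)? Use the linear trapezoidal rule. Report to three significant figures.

AUC = 8.45 mcg/mL·h

Trapezoidal AUC_0→4.75:
  [0→0.5]: (0.00+1.70)/2 × 0.5 = 0.425
  [0.5→0.75]: (1.70+2.19)/2 × 0.25 = 0.48625
  [0.75→4.75]: (2.19+1.58)/2 × 4 = 7.54
  Sum = 8.45125 mcg/mL·h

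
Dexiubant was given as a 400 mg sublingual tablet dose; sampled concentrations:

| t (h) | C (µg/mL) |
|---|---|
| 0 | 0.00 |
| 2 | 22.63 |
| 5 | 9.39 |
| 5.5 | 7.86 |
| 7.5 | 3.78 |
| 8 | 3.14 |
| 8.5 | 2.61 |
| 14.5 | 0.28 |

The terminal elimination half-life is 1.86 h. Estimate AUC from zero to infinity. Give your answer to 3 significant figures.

Trapezoidal AUC_0→14.5:
  [0→2]: (0.00+22.63)/2 × 2 = 22.63
  [2→5]: (22.63+9.39)/2 × 3 = 48.03
  [5→5.5]: (9.39+7.86)/2 × 0.5 = 4.3125
  [5.5→7.5]: (7.86+3.78)/2 × 2 = 11.64
  [7.5→8]: (3.78+3.14)/2 × 0.5 = 1.73
  [8→8.5]: (3.14+2.61)/2 × 0.5 = 1.4375
  [8.5→14.5]: (2.61+0.28)/2 × 6 = 8.67
  Sum = 98.45 µg/mL·h
k_e = ln2 / t½ = 0.693147 / 1.86 = 0.3727 h^-1
Extrapolated tail: C_last / k_e = 0.28 / 0.3727 = 0.751
AUC_0→∞ = 98.45 + 0.751 = 99.201 µg/mL·h

AUC = 99.2 µg/mL·h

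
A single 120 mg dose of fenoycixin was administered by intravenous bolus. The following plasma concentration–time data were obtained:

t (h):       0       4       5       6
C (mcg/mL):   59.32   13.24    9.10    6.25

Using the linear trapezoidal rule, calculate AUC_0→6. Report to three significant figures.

Trapezoidal AUC_0→6:
  [0→4]: (59.32+13.24)/2 × 4 = 145.12
  [4→5]: (13.24+9.10)/2 × 1 = 11.17
  [5→6]: (9.10+6.25)/2 × 1 = 7.675
  Sum = 163.965 mcg/mL·h

AUC = 164 mcg/mL·h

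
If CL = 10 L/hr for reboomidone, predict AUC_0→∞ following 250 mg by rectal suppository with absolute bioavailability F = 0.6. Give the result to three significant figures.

AUC_0→∞ = F × Dose / CL
        = 0.6 × 250 / 10 = 15 mg/L·hr

AUC = 15.0 mg/L·hr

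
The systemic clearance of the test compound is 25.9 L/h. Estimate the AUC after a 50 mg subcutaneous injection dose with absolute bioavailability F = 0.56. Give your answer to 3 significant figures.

AUC_0→∞ = F × Dose / CL
        = 0.56 × 50 / 25.9 = 1.08108 mg/L·h

AUC = 1.08 mg/L·h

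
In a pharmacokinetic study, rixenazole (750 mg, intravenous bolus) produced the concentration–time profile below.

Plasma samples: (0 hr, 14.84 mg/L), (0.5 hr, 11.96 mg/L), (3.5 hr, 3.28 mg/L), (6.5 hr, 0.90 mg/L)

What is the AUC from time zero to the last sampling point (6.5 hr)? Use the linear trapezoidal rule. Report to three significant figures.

Trapezoidal AUC_0→6.5:
  [0→0.5]: (14.84+11.96)/2 × 0.5 = 6.7
  [0.5→3.5]: (11.96+3.28)/2 × 3 = 22.86
  [3.5→6.5]: (3.28+0.90)/2 × 3 = 6.27
  Sum = 35.83 mg/L·hr

AUC = 35.8 mg/L·hr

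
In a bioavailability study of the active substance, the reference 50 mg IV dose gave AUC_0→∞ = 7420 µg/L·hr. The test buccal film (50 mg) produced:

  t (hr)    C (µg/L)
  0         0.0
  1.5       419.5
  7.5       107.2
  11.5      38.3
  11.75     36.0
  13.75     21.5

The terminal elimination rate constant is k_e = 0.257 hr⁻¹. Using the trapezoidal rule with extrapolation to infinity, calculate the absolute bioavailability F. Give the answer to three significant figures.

F = 0.315

Trapezoidal AUC_0→13.75 (buccal film):
  [0→1.5]: (0.0+419.5)/2 × 1.5 = 314.625
  [1.5→7.5]: (419.5+107.2)/2 × 6 = 1580.1
  [7.5→11.5]: (107.2+38.3)/2 × 4 = 291.0
  [11.5→11.75]: (38.3+36.0)/2 × 0.25 = 9.2875
  [11.75→13.75]: (36.0+21.5)/2 × 2 = 57.5
  Sum = 2252.5125 µg/L·hr
Tail: C_last/k_e = 21.5/0.257 = 83.658
AUC_0→∞ (buccal film) = 2252.5125 + 83.658 = 2336.1705 µg/L·hr
F = (AUC_ev/D_ev)/(AUC_iv/D_iv) = (2336.1705/50)/(7420/50) = 46.72341/148.4 = 0.3148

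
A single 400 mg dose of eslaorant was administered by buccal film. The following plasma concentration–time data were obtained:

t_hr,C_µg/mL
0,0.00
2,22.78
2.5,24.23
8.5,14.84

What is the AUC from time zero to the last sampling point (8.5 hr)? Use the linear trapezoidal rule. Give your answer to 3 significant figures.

AUC = 152 µg/mL·hr

Trapezoidal AUC_0→8.5:
  [0→2]: (0.00+22.78)/2 × 2 = 22.78
  [2→2.5]: (22.78+24.23)/2 × 0.5 = 11.7525
  [2.5→8.5]: (24.23+14.84)/2 × 6 = 117.21
  Sum = 151.7425 µg/mL·hr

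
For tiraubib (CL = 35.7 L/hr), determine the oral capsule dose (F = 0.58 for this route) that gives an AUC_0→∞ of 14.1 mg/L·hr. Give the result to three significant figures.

Dose = CL × AUC_0→∞ / F
     = 35.7 × 14.1 / 0.58 = 867.879 mg

Dose = 868 mg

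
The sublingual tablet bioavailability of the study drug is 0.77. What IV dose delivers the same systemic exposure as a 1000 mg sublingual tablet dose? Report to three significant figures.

D_iv = 770 mg

Systemic exposure from an extravascular dose = F × D_ev, so the equivalent IV dose is F × D_ev.
D_iv = F × D_ev = 0.77 × 1000 = 770 mg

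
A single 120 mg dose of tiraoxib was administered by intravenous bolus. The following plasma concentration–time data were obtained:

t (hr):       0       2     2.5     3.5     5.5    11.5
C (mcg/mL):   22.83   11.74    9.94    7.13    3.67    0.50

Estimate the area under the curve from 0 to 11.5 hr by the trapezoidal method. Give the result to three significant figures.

Trapezoidal AUC_0→11.5:
  [0→2]: (22.83+11.74)/2 × 2 = 34.57
  [2→2.5]: (11.74+9.94)/2 × 0.5 = 5.42
  [2.5→3.5]: (9.94+7.13)/2 × 1 = 8.535
  [3.5→5.5]: (7.13+3.67)/2 × 2 = 10.8
  [5.5→11.5]: (3.67+0.50)/2 × 6 = 12.51
  Sum = 71.835 mcg/mL·hr

AUC = 71.8 mcg/mL·hr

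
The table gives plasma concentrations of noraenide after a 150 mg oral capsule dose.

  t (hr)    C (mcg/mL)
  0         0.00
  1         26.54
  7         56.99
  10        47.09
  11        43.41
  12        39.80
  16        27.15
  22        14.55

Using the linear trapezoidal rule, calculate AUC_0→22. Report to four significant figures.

AUC = 765.8 mcg/mL·hr

Trapezoidal AUC_0→22:
  [0→1]: (0.00+26.54)/2 × 1 = 13.27
  [1→7]: (26.54+56.99)/2 × 6 = 250.59
  [7→10]: (56.99+47.09)/2 × 3 = 156.12
  [10→11]: (47.09+43.41)/2 × 1 = 45.25
  [11→12]: (43.41+39.80)/2 × 1 = 41.605
  [12→16]: (39.80+27.15)/2 × 4 = 133.9
  [16→22]: (27.15+14.55)/2 × 6 = 125.1
  Sum = 765.835 mcg/mL·hr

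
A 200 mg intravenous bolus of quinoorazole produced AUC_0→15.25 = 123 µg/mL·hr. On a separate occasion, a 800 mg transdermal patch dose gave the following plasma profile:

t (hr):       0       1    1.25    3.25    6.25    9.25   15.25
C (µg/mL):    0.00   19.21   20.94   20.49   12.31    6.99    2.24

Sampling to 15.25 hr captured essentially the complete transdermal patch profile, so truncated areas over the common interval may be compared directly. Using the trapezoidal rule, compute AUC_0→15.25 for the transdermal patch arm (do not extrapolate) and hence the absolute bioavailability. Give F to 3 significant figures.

F = 0.329

Trapezoidal AUC_0→15.25 (transdermal patch):
  [0→1]: (0.00+19.21)/2 × 1 = 9.605
  [1→1.25]: (19.21+20.94)/2 × 0.25 = 5.01875
  [1.25→3.25]: (20.94+20.49)/2 × 2 = 41.43
  [3.25→6.25]: (20.49+12.31)/2 × 3 = 49.2
  [6.25→9.25]: (12.31+6.99)/2 × 3 = 28.95
  [9.25→15.25]: (6.99+2.24)/2 × 6 = 27.69
  Sum = 161.89375 µg/mL·hr
F = (AUC_ev/D_ev)/(AUC_iv/D_iv) = (161.89375/800)/(123/200) = 0.202367/0.615 = 0.3291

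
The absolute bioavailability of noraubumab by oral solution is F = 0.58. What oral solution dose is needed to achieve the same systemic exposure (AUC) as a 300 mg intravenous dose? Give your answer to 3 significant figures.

For equal systemic exposure: F × D_ev = D_iv
D_ev = D_iv / F = 300 / 0.58 = 517.241 mg

D_oral = 517 mg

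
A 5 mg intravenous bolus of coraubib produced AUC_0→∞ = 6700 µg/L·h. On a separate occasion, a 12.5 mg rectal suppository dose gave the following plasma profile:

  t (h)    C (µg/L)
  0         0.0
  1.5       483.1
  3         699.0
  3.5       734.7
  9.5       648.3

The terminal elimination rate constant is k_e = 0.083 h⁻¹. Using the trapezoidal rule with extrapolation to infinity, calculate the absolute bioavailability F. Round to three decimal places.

F = 0.810

Trapezoidal AUC_0→9.5 (rectal suppository):
  [0→1.5]: (0.0+483.1)/2 × 1.5 = 362.325
  [1.5→3]: (483.1+699.0)/2 × 1.5 = 886.575
  [3→3.5]: (699.0+734.7)/2 × 0.5 = 358.425
  [3.5→9.5]: (734.7+648.3)/2 × 6 = 4149.0
  Sum = 5756.325 µg/L·h
Tail: C_last/k_e = 648.3/0.083 = 7810.843
AUC_0→∞ (rectal suppository) = 5756.325 + 7810.843 = 13567.168 µg/L·h
F = (AUC_ev/D_ev)/(AUC_iv/D_iv) = (13567.168/12.5)/(6700/5) = 1085.37/1340 = 0.8100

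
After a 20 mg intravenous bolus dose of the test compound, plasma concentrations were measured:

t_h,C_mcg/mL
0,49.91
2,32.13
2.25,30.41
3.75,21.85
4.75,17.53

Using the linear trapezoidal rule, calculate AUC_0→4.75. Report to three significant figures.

Trapezoidal AUC_0→4.75:
  [0→2]: (49.91+32.13)/2 × 2 = 82.04
  [2→2.25]: (32.13+30.41)/2 × 0.25 = 7.8175
  [2.25→3.75]: (30.41+21.85)/2 × 1.5 = 39.195
  [3.75→4.75]: (21.85+17.53)/2 × 1 = 19.69
  Sum = 148.7425 mcg/mL·h

AUC = 149 mcg/mL·h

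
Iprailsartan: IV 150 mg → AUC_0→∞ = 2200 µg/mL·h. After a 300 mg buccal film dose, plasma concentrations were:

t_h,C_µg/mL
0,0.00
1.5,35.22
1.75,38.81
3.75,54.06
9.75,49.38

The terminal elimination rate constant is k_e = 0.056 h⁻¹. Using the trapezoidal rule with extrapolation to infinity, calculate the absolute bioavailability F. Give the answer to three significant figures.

F = 0.300

Trapezoidal AUC_0→9.75 (buccal film):
  [0→1.5]: (0.00+35.22)/2 × 1.5 = 26.415
  [1.5→1.75]: (35.22+38.81)/2 × 0.25 = 9.25375
  [1.75→3.75]: (38.81+54.06)/2 × 2 = 92.87
  [3.75→9.75]: (54.06+49.38)/2 × 6 = 310.32
  Sum = 438.85875 µg/mL·h
Tail: C_last/k_e = 49.38/0.056 = 881.786
AUC_0→∞ (buccal film) = 438.85875 + 881.786 = 1320.64475 µg/mL·h
F = (AUC_ev/D_ev)/(AUC_iv/D_iv) = (1320.64475/300)/(2200/150) = 4.40215/14.6667 = 0.3001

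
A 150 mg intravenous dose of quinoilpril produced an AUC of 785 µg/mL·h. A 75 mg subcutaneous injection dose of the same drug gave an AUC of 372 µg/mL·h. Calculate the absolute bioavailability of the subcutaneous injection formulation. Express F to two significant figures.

F = (AUC_ev / D_ev) / (AUC_iv / D_iv)
  = (372/75) / (785/150)
  = 4.96 / 5.23333 = 0.9478

F = 0.95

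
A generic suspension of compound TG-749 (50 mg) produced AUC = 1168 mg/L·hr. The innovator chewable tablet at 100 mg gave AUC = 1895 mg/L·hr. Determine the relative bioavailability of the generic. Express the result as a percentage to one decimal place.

F_rel = 123.3%

F_rel = (AUC_test/D_test) / (AUC_ref/D_ref)
      = (1168/50) / (1895/100)
      = 23.36 / 18.95 = 1.2327 = 123.27%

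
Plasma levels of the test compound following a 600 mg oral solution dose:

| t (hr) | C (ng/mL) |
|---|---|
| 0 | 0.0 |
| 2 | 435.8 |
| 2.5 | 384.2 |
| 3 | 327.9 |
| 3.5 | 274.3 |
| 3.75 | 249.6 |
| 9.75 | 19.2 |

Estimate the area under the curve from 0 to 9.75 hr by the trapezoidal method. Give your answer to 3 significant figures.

AUC = 1840 ng/mL·hr

Trapezoidal AUC_0→9.75:
  [0→2]: (0.0+435.8)/2 × 2 = 435.8
  [2→2.5]: (435.8+384.2)/2 × 0.5 = 205.0
  [2.5→3]: (384.2+327.9)/2 × 0.5 = 178.025
  [3→3.5]: (327.9+274.3)/2 × 0.5 = 150.55
  [3.5→3.75]: (274.3+249.6)/2 × 0.25 = 65.4875
  [3.75→9.75]: (249.6+19.2)/2 × 6 = 806.4
  Sum = 1841.2625 ng/mL·hr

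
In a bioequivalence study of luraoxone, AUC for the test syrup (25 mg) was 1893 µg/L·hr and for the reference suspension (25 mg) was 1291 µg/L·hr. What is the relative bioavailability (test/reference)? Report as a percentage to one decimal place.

F_rel = 146.6%

F_rel = (AUC_test/D_test) / (AUC_ref/D_ref)
      = (1893/25) / (1291/25)
      = 75.72 / 51.64 = 1.4663 = 146.63%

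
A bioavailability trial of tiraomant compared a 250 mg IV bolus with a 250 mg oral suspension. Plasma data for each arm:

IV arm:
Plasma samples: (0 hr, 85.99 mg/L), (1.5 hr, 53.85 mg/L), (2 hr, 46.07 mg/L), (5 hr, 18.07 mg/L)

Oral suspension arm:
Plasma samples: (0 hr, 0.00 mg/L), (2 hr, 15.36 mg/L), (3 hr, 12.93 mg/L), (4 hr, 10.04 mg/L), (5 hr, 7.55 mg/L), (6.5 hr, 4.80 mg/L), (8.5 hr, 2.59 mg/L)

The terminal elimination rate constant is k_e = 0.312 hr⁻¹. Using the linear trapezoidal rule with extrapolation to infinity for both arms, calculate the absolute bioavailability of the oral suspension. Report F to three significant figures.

Trapezoidal AUC_0→5 (IV):
  [0→1.5]: (85.99+53.85)/2 × 1.5 = 104.88
  [1.5→2]: (53.85+46.07)/2 × 0.5 = 24.98
  [2→5]: (46.07+18.07)/2 × 3 = 96.21
  Sum = 226.07 mg/L·hr
IV tail: 18.07/0.312 = 57.917; AUC_iv,0→∞ = 226.07 + 57.917 = 283.987 mg/L·hr
Trapezoidal AUC_0→8.5 (oral suspension):
  [0→2]: (0.00+15.36)/2 × 2 = 15.36
  [2→3]: (15.36+12.93)/2 × 1 = 14.145
  [3→4]: (12.93+10.04)/2 × 1 = 11.485
  [4→5]: (10.04+7.55)/2 × 1 = 8.795
  [5→6.5]: (7.55+4.80)/2 × 1.5 = 9.2625
  [6.5→8.5]: (4.80+2.59)/2 × 2 = 7.39
  Sum = 66.4375 mg/L·hr
oral suspension tail: 2.59/0.312 = 8.301; AUC_ev,0→∞ = 66.4375 + 8.301 = 74.7385 mg/L·hr
F = (AUC_ev/D_ev)/(AUC_iv/D_iv) = (74.7385/250)/(283.987/250) = 0.298954/1.135948 = 0.2632

F = 0.263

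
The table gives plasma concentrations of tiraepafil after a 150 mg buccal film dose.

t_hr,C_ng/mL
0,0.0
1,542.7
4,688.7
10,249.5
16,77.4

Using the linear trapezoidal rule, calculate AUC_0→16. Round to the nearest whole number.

Trapezoidal AUC_0→16:
  [0→1]: (0.0+542.7)/2 × 1 = 271.35
  [1→4]: (542.7+688.7)/2 × 3 = 1847.1
  [4→10]: (688.7+249.5)/2 × 6 = 2814.6
  [10→16]: (249.5+77.4)/2 × 6 = 980.7
  Sum = 5913.75 ng/mL·hr

AUC = 5914 ng/mL·hr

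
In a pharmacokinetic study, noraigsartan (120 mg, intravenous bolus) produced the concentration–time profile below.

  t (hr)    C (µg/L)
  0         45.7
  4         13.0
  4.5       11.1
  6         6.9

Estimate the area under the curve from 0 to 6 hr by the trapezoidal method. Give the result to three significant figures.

AUC = 137 µg/L·hr

Trapezoidal AUC_0→6:
  [0→4]: (45.7+13.0)/2 × 4 = 117.4
  [4→4.5]: (13.0+11.1)/2 × 0.5 = 6.025
  [4.5→6]: (11.1+6.9)/2 × 1.5 = 13.5
  Sum = 136.925 µg/L·hr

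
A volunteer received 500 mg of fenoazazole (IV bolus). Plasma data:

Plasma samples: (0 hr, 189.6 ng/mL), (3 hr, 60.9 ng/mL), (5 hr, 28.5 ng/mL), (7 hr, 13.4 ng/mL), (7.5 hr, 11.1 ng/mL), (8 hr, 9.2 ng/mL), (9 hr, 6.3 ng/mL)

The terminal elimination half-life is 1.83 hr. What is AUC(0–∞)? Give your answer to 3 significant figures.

Trapezoidal AUC_0→9:
  [0→3]: (189.6+60.9)/2 × 3 = 375.75
  [3→5]: (60.9+28.5)/2 × 2 = 89.4
  [5→7]: (28.5+13.4)/2 × 2 = 41.9
  [7→7.5]: (13.4+11.1)/2 × 0.5 = 6.125
  [7.5→8]: (11.1+9.2)/2 × 0.5 = 5.075
  [8→9]: (9.2+6.3)/2 × 1 = 7.75
  Sum = 526.0 ng/mL·hr
k_e = ln2 / t½ = 0.693147 / 1.83 = 0.3788 hr^-1
Extrapolated tail: C_last / k_e = 6.3 / 0.3788 = 16.631
AUC_0→∞ = 526.0 + 16.631 = 542.631 ng/mL·hr

AUC = 543 ng/mL·hr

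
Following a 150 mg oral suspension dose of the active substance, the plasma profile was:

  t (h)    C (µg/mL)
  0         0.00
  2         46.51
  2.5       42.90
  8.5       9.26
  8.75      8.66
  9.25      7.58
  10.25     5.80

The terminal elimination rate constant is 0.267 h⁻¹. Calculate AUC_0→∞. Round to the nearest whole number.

Trapezoidal AUC_0→10.25:
  [0→2]: (0.00+46.51)/2 × 2 = 46.51
  [2→2.5]: (46.51+42.90)/2 × 0.5 = 22.3525
  [2.5→8.5]: (42.90+9.26)/2 × 6 = 156.48
  [8.5→8.75]: (9.26+8.66)/2 × 0.25 = 2.24
  [8.75→9.25]: (8.66+7.58)/2 × 0.5 = 4.06
  [9.25→10.25]: (7.58+5.80)/2 × 1 = 6.69
  Sum = 238.3325 µg/mL·h
Extrapolated tail: C_last / k_e = 5.80 / 0.267 = 21.723
AUC_0→∞ = 238.3325 + 21.723 = 260.0555 µg/mL·h

AUC = 260 µg/mL·h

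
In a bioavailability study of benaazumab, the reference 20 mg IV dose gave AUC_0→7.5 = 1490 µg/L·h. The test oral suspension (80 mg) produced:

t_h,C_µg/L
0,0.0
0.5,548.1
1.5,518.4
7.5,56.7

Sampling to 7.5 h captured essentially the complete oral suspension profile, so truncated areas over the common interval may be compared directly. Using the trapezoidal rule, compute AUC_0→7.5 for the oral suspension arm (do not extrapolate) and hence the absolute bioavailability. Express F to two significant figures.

Trapezoidal AUC_0→7.5 (oral suspension):
  [0→0.5]: (0.0+548.1)/2 × 0.5 = 137.025
  [0.5→1.5]: (548.1+518.4)/2 × 1 = 533.25
  [1.5→7.5]: (518.4+56.7)/2 × 6 = 1725.3
  Sum = 2395.575 µg/L·h
F = (AUC_ev/D_ev)/(AUC_iv/D_iv) = (2395.575/80)/(1490/20) = 29.9447/74.5 = 0.4019

F = 0.40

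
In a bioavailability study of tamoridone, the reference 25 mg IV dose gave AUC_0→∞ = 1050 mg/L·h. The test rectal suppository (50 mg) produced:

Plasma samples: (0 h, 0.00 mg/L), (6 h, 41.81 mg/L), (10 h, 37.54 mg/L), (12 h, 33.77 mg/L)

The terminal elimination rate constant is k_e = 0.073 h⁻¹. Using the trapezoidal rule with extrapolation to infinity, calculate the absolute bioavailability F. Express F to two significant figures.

Trapezoidal AUC_0→12 (rectal suppository):
  [0→6]: (0.00+41.81)/2 × 6 = 125.43
  [6→10]: (41.81+37.54)/2 × 4 = 158.7
  [10→12]: (37.54+33.77)/2 × 2 = 71.31
  Sum = 355.44 mg/L·h
Tail: C_last/k_e = 33.77/0.073 = 462.603
AUC_0→∞ (rectal suppository) = 355.44 + 462.603 = 818.043 mg/L·h
F = (AUC_ev/D_ev)/(AUC_iv/D_iv) = (818.043/50)/(1050/25) = 16.36086/42 = 0.3895

F = 0.39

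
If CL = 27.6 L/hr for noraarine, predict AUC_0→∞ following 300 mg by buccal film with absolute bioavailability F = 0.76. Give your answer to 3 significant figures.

AUC_0→∞ = F × Dose / CL
        = 0.76 × 300 / 27.6 = 8.26087 mg/L·hr

AUC = 8.26 mg/L·hr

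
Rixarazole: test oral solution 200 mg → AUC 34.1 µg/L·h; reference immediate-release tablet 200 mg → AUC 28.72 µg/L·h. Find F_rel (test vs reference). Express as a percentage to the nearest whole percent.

F_rel = 119%

F_rel = (AUC_test/D_test) / (AUC_ref/D_ref)
      = (34.1/200) / (28.72/200)
      = 0.1705 / 0.1436 = 1.1873 = 118.73%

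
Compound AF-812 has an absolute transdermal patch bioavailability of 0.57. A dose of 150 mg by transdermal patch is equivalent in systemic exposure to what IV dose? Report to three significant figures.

Systemic exposure from an extravascular dose = F × D_ev, so the equivalent IV dose is F × D_ev.
D_iv = F × D_ev = 0.57 × 150 = 85.5 mg

D_iv = 85.5 mg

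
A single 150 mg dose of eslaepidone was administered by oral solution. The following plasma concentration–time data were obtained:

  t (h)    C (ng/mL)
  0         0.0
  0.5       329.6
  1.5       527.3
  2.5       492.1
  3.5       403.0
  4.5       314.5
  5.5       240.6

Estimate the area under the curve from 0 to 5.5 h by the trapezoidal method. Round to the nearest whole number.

AUC = 2104 ng/mL·h

Trapezoidal AUC_0→5.5:
  [0→0.5]: (0.0+329.6)/2 × 0.5 = 82.4
  [0.5→1.5]: (329.6+527.3)/2 × 1 = 428.45
  [1.5→2.5]: (527.3+492.1)/2 × 1 = 509.7
  [2.5→3.5]: (492.1+403.0)/2 × 1 = 447.55
  [3.5→4.5]: (403.0+314.5)/2 × 1 = 358.75
  [4.5→5.5]: (314.5+240.6)/2 × 1 = 277.55
  Sum = 2104.4 ng/mL·h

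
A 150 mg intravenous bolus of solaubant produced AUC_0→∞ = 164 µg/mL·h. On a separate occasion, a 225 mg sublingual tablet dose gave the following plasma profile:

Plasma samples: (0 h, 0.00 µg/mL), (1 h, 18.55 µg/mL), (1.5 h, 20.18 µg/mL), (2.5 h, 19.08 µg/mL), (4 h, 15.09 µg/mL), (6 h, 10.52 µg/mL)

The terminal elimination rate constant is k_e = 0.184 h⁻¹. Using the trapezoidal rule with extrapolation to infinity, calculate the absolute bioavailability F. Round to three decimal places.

Trapezoidal AUC_0→6 (sublingual tablet):
  [0→1]: (0.00+18.55)/2 × 1 = 9.275
  [1→1.5]: (18.55+20.18)/2 × 0.5 = 9.6825
  [1.5→2.5]: (20.18+19.08)/2 × 1 = 19.63
  [2.5→4]: (19.08+15.09)/2 × 1.5 = 25.6275
  [4→6]: (15.09+10.52)/2 × 2 = 25.61
  Sum = 89.825 µg/mL·h
Tail: C_last/k_e = 10.52/0.184 = 57.174
AUC_0→∞ (sublingual tablet) = 89.825 + 57.174 = 146.999 µg/mL·h
F = (AUC_ev/D_ev)/(AUC_iv/D_iv) = (146.999/225)/(164/150) = 0.653329/1.09333 = 0.5976

F = 0.598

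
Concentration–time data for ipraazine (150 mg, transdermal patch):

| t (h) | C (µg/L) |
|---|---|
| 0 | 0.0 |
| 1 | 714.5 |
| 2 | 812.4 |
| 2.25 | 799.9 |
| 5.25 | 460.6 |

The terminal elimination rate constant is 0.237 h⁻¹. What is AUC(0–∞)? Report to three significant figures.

AUC = 5160 µg/L·h

Trapezoidal AUC_0→5.25:
  [0→1]: (0.0+714.5)/2 × 1 = 357.25
  [1→2]: (714.5+812.4)/2 × 1 = 763.45
  [2→2.25]: (812.4+799.9)/2 × 0.25 = 201.5375
  [2.25→5.25]: (799.9+460.6)/2 × 3 = 1890.75
  Sum = 3212.9875 µg/L·h
Extrapolated tail: C_last / k_e = 460.6 / 0.237 = 1943.460
AUC_0→∞ = 3212.9875 + 1943.460 = 5156.4475 µg/L·h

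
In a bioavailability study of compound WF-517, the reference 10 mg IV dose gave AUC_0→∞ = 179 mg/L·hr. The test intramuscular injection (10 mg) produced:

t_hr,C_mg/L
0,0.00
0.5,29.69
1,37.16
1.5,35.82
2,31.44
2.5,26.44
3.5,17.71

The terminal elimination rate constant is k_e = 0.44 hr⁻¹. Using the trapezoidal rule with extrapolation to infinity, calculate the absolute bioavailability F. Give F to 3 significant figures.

F = 0.760

Trapezoidal AUC_0→3.5 (intramuscular injection):
  [0→0.5]: (0.00+29.69)/2 × 0.5 = 7.4225
  [0.5→1]: (29.69+37.16)/2 × 0.5 = 16.7125
  [1→1.5]: (37.16+35.82)/2 × 0.5 = 18.245
  [1.5→2]: (35.82+31.44)/2 × 0.5 = 16.815
  [2→2.5]: (31.44+26.44)/2 × 0.5 = 14.47
  [2.5→3.5]: (26.44+17.71)/2 × 1 = 22.075
  Sum = 95.74 mg/L·hr
Tail: C_last/k_e = 17.71/0.44 = 40.250
AUC_0→∞ (intramuscular injection) = 95.74 + 40.250 = 135.99 mg/L·hr
F = (AUC_ev/D_ev)/(AUC_iv/D_iv) = (135.99/10)/(179/10) = 13.599/17.9 = 0.7597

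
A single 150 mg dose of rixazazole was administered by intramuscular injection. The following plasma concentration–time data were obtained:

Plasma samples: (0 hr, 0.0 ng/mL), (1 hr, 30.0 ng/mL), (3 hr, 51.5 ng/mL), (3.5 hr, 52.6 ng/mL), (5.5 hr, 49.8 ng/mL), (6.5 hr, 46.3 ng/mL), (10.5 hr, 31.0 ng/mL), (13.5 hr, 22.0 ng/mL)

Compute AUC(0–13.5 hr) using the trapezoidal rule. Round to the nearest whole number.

Trapezoidal AUC_0→13.5:
  [0→1]: (0.0+30.0)/2 × 1 = 15.0
  [1→3]: (30.0+51.5)/2 × 2 = 81.5
  [3→3.5]: (51.5+52.6)/2 × 0.5 = 26.025
  [3.5→5.5]: (52.6+49.8)/2 × 2 = 102.4
  [5.5→6.5]: (49.8+46.3)/2 × 1 = 48.05
  [6.5→10.5]: (46.3+31.0)/2 × 4 = 154.6
  [10.5→13.5]: (31.0+22.0)/2 × 3 = 79.5
  Sum = 507.075 ng/mL·hr

AUC = 507 ng/mL·hr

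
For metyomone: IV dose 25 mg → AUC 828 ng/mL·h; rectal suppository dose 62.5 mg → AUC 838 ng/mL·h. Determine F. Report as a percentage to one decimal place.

F = 40.5%

F = (AUC_ev / D_ev) / (AUC_iv / D_iv)
  = (838/62.5) / (828/25)
  = 13.408 / 33.12 = 0.4048
  = 40.48%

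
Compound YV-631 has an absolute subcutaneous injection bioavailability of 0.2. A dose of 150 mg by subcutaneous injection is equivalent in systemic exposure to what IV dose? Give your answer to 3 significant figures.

D_iv = 30.0 mg

Systemic exposure from an extravascular dose = F × D_ev, so the equivalent IV dose is F × D_ev.
D_iv = F × D_ev = 0.2 × 150 = 30 mg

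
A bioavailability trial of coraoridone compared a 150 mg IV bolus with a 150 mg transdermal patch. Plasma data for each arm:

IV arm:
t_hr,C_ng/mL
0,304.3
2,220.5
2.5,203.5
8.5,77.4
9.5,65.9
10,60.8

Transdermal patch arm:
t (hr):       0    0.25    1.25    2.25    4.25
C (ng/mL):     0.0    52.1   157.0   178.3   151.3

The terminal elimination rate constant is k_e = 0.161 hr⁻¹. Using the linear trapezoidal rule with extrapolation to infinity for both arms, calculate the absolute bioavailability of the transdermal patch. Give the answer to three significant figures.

F = 0.792

Trapezoidal AUC_0→10 (IV):
  [0→2]: (304.3+220.5)/2 × 2 = 524.8
  [2→2.5]: (220.5+203.5)/2 × 0.5 = 106.0
  [2.5→8.5]: (203.5+77.4)/2 × 6 = 842.7
  [8.5→9.5]: (77.4+65.9)/2 × 1 = 71.65
  [9.5→10]: (65.9+60.8)/2 × 0.5 = 31.675
  Sum = 1576.825 ng/mL·hr
IV tail: 60.8/0.161 = 377.640; AUC_iv,0→∞ = 1576.825 + 377.640 = 1954.465 ng/mL·hr
Trapezoidal AUC_0→4.25 (transdermal patch):
  [0→0.25]: (0.0+52.1)/2 × 0.25 = 6.5125
  [0.25→1.25]: (52.1+157.0)/2 × 1 = 104.55
  [1.25→2.25]: (157.0+178.3)/2 × 1 = 167.65
  [2.25→4.25]: (178.3+151.3)/2 × 2 = 329.6
  Sum = 608.3125 ng/mL·hr
transdermal patch tail: 151.3/0.161 = 939.752; AUC_ev,0→∞ = 608.3125 + 939.752 = 1548.0645 ng/mL·hr
F = (AUC_ev/D_ev)/(AUC_iv/D_iv) = (1548.0645/150)/(1954.465/150) = 10.32043/13.0298 = 0.7921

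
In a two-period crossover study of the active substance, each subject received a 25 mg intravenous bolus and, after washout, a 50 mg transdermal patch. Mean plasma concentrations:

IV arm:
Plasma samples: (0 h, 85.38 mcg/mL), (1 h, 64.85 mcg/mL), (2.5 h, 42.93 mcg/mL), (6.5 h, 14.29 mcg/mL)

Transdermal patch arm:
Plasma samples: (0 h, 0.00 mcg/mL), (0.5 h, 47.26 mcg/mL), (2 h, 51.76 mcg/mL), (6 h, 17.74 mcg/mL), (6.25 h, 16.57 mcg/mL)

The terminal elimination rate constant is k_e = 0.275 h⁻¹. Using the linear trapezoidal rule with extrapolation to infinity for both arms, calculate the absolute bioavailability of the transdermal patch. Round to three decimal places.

Trapezoidal AUC_0→6.5 (IV):
  [0→1]: (85.38+64.85)/2 × 1 = 75.115
  [1→2.5]: (64.85+42.93)/2 × 1.5 = 80.835
  [2.5→6.5]: (42.93+14.29)/2 × 4 = 114.44
  Sum = 270.39 mcg/mL·h
IV tail: 14.29/0.275 = 51.964; AUC_iv,0→∞ = 270.39 + 51.964 = 322.354 mcg/mL·h
Trapezoidal AUC_0→6.25 (transdermal patch):
  [0→0.5]: (0.00+47.26)/2 × 0.5 = 11.815
  [0.5→2]: (47.26+51.76)/2 × 1.5 = 74.265
  [2→6]: (51.76+17.74)/2 × 4 = 139.0
  [6→6.25]: (17.74+16.57)/2 × 0.25 = 4.28875
  Sum = 229.36875 mcg/mL·h
transdermal patch tail: 16.57/0.275 = 60.255; AUC_ev,0→∞ = 229.36875 + 60.255 = 289.62375 mcg/mL·h
F = (AUC_ev/D_ev)/(AUC_iv/D_iv) = (289.62375/50)/(322.354/25) = 5.792475/12.89416 = 0.4492

F = 0.449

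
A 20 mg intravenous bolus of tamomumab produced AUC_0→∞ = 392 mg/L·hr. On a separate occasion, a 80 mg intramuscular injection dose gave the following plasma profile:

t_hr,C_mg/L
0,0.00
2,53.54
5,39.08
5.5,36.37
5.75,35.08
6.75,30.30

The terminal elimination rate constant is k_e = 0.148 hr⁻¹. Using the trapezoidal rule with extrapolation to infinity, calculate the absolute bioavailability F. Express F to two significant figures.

Trapezoidal AUC_0→6.75 (intramuscular injection):
  [0→2]: (0.00+53.54)/2 × 2 = 53.54
  [2→5]: (53.54+39.08)/2 × 3 = 138.93
  [5→5.5]: (39.08+36.37)/2 × 0.5 = 18.8625
  [5.5→5.75]: (36.37+35.08)/2 × 0.25 = 8.93125
  [5.75→6.75]: (35.08+30.30)/2 × 1 = 32.69
  Sum = 252.95375 mg/L·hr
Tail: C_last/k_e = 30.30/0.148 = 204.730
AUC_0→∞ (intramuscular injection) = 252.95375 + 204.730 = 457.68375 mg/L·hr
F = (AUC_ev/D_ev)/(AUC_iv/D_iv) = (457.68375/80)/(392/20) = 5.72105/19.6 = 0.2919

F = 0.29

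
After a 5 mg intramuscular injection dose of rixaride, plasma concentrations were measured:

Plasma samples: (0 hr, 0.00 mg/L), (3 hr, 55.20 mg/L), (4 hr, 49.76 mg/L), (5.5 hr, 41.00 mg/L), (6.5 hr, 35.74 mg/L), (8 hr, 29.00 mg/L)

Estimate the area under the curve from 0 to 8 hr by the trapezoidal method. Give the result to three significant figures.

AUC = 290 mg/L·hr

Trapezoidal AUC_0→8:
  [0→3]: (0.00+55.20)/2 × 3 = 82.8
  [3→4]: (55.20+49.76)/2 × 1 = 52.48
  [4→5.5]: (49.76+41.00)/2 × 1.5 = 68.07
  [5.5→6.5]: (41.00+35.74)/2 × 1 = 38.37
  [6.5→8]: (35.74+29.00)/2 × 1.5 = 48.555
  Sum = 290.275 mg/L·hr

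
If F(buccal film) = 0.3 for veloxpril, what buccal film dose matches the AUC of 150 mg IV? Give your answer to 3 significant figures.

D_buccal = 500 mg

For equal systemic exposure: F × D_ev = D_iv
D_ev = D_iv / F = 150 / 0.3 = 500 mg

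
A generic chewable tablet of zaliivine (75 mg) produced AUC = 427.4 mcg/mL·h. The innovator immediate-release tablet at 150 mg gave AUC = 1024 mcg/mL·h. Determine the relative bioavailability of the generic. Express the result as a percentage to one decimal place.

F_rel = (AUC_test/D_test) / (AUC_ref/D_ref)
      = (427.4/75) / (1024/150)
      = 5.69867 / 6.82667 = 0.8348 = 83.48%

F_rel = 83.5%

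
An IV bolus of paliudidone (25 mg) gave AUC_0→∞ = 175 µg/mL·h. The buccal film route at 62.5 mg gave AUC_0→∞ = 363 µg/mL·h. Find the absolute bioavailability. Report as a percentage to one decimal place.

F = (AUC_ev / D_ev) / (AUC_iv / D_iv)
  = (363/62.5) / (175/25)
  = 5.808 / 7 = 0.8297
  = 82.97%

F = 83.0%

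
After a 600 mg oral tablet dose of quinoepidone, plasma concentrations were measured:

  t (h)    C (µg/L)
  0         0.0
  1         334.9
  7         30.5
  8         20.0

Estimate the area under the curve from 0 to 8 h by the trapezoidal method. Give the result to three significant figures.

Trapezoidal AUC_0→8:
  [0→1]: (0.0+334.9)/2 × 1 = 167.45
  [1→7]: (334.9+30.5)/2 × 6 = 1096.2
  [7→8]: (30.5+20.0)/2 × 1 = 25.25
  Sum = 1288.9 µg/L·h

AUC = 1290 µg/L·h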